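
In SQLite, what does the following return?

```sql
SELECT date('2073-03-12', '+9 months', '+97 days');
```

Adding +9 months to 2073-03-12 gives 2073-12-12.
Applying '+97 days' to 2073-12-12: counting 97 days forward gives 2074-03-19.

2074-03-19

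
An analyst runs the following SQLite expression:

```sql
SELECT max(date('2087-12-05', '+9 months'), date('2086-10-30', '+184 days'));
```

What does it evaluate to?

2088-09-05

date('2087-12-05', '+9 months') → 2088-09-05.
date('2086-10-30', '+184 days') → 2087-05-02.
Later of the two is 2088-09-05.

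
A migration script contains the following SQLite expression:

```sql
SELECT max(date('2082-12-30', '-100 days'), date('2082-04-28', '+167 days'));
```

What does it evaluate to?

2082-10-12

date('2082-12-30', '-100 days') → 2082-09-21.
date('2082-04-28', '+167 days') → 2082-10-12.
Later of the two is 2082-10-12.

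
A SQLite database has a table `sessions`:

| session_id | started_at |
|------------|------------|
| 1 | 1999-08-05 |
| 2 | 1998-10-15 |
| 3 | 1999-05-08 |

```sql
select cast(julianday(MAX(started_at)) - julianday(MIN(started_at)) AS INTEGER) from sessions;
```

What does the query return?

294

MIN = 1998-10-15, MAX = 1999-08-05.
16 days remain in October 1998 after the 15th (31 − 15).
Full months from November 1998 through July 1999 contribute their day counts.
Then 5 days into August 1999.
Total: 16 + 30 + 31 + 31 + 28 + 31 + 30 + 31 + 30 + 31 + 5 = 294.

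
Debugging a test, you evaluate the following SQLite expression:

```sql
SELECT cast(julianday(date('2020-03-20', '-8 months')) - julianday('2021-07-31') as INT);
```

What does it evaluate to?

Adding -8 months to 2020-03-20 gives 2019-07-20.
11 days remain in July 2019 after the 20th (31 − 20).
Full months from August 2019 through June 2021 contribute their day counts.
Then 31 days into July 2021.
Total: 11 + 31 + 30 + 31 + 30 + 31 + 31 + 29 + 31 + 30 + 31 + 30 + 31 + 31 + 30 + 31 + 30 + 31 + 31 + 28 + 31 + 30 + 31 + 30 + 31 = 742.
The subtraction is earlier − later, so the result is −742 → -742.

-742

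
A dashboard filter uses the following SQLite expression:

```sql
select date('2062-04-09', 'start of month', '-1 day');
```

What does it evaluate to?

`start of month` rewinds 2062-04-09 to 2062-04-01.
Going back 1 day from 2062-04-01 reaches 2062-03-31 (last day of March, 31 days).

2062-03-31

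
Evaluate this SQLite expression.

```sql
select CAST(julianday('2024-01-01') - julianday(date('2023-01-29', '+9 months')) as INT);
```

Adding +9 months to 2023-01-29 gives 2023-10-29.
2 days remain in October 2023 after the 29th (31 − 29).
November 2023: 30 days.
December 2023: 31 days.
Then 1 day into January 2024.
Total: 2 + 30 + 31 + 1 = 64.

64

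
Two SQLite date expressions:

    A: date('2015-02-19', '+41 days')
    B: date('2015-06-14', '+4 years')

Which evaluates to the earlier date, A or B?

A

A = 2015-04-01.
B = 2019-06-14.
A is earlier.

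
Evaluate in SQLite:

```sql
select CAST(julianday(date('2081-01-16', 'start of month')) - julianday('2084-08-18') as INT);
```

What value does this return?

`start of month` rewinds 2081-01-16 to 2081-01-01.
30 days remain in January 2081 after the 1st (31 − 1).
Full months from February 2081 through July 2084 contribute their day counts.
Then 18 days into August 2084.
Total: 30 + 28 + 31 + 30 + 31 + 30 + 31 + 31 + 30 + 31 + 30 + 31 + 31 + 28 + 31 + 30 + 31 + 30 + 31 + 31 + 30 + 31 + 30 + 31 + 31 + 28 + 31 + 30 + 31 + 30 + 31 + 31 + 30 + 31 + 30 + 31 + 31 + 29 + 31 + 30 + 31 + 30 + 31 + 18 = 1325.
The subtraction is earlier − later, so the result is −1325 → -1325.

-1325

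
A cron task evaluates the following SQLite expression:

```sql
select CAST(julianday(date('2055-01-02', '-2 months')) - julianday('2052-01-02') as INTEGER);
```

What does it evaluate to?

1035

Adding -2 months to 2055-01-02 gives 2054-11-02.
29 days remain in January 2052 after the 2nd (31 − 2).
Full months from February 2052 through October 2054 contribute their day counts.
Then 2 days into November 2054.
Total: 29 + 29 + 31 + 30 + 31 + 30 + 31 + 31 + 30 + 31 + 30 + 31 + 31 + 28 + 31 + 30 + 31 + 30 + 31 + 31 + 30 + 31 + 30 + 31 + 31 + 28 + 31 + 30 + 31 + 30 + 31 + 31 + 30 + 31 + 2 = 1035.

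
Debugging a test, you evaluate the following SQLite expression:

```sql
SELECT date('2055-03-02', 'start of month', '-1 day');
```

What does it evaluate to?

`start of month` rewinds 2055-03-02 to 2055-03-01.
Going back 1 day from 2055-03-01 reaches 2055-02-28 (last day of February, 28 days).

2055-02-28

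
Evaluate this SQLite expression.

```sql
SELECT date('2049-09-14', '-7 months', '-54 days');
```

Adding -7 months to 2049-09-14 gives 2049-02-14.
Applying '-54 days' to 2049-02-14: counting 54 days back gives 2048-12-22.

2048-12-22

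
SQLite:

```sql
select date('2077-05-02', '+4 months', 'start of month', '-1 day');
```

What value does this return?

Adding +4 months to 2077-05-02 gives 2077-09-02.
`start of month` rewinds 2077-09-02 to 2077-09-01.
Going back 1 day from 2077-09-01 reaches 2077-08-31 (last day of August, 31 days).

2077-08-31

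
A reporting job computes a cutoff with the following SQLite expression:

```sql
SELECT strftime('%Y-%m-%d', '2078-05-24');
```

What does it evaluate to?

2078-05-24

`%Y-%m-%d` extracts the ISO date: 2078-05-24.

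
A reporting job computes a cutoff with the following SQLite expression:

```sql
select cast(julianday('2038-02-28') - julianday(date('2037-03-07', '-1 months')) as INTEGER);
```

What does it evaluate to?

386

Adding -1 month to 2037-03-07 gives 2037-02-07.
21 days remain in February 2037 after the 7th (28 − 7).
Full months from March 2037 through January 2038 contribute their day counts.
Then 28 days into February 2038.
Total: 21 + 31 + 30 + 31 + 30 + 31 + 31 + 30 + 31 + 30 + 31 + 31 + 28 = 386.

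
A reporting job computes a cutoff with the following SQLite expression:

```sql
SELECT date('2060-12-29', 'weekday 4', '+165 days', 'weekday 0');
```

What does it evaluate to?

2061-06-19

`weekday 4` advances to the next Thursday; 2060-12-29 is a Wednesday, so it moves forward to 2060-12-30.
Applying '+165 days' to 2060-12-30: counting 165 days forward gives 2061-06-13.
`weekday 0` advances to the next Sunday; 2061-06-13 is a Monday, so it moves forward to 2061-06-19.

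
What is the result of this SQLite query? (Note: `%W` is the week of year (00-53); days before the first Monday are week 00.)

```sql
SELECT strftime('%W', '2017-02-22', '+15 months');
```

21

First apply '+15 months': 2017-02-22 → 2018-05-22.
2018-05-22 is a Tuesday. SQLite's %W counts Mondays since the year started; the result is 21.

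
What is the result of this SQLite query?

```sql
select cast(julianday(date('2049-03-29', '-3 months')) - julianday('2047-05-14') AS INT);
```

595

Adding -3 months to 2049-03-29 gives 2048-12-29.
17 days remain in May 2047 after the 14th (31 − 14).
Full months from June 2047 through November 2048 contribute their day counts.
Then 29 days into December 2048.
Total: 17 + 30 + 31 + 31 + 30 + 31 + 30 + 31 + 31 + 29 + 31 + 30 + 31 + 30 + 31 + 31 + 30 + 31 + 30 + 29 = 595.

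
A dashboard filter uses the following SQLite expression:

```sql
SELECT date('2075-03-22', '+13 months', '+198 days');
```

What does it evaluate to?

2076-11-06

Adding +13 months to 2075-03-22 gives 2076-04-22.
Applying '+198 days' to 2076-04-22: counting 198 days forward gives 2076-11-06.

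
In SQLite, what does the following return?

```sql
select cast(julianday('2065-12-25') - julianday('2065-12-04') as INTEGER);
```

21

Both dates are in December 2065: 25 − 4 = 21.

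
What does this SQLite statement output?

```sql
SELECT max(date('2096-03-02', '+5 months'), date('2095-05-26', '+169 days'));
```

date('2096-03-02', '+5 months') → 2096-08-02.
date('2095-05-26', '+169 days') → 2095-11-11.
Later of the two is 2096-08-02.

2096-08-02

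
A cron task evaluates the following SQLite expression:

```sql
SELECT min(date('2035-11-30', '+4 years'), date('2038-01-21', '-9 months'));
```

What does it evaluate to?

2037-04-21

date('2035-11-30', '+4 years') → 2039-11-30.
date('2038-01-21', '-9 months') → 2037-04-21.
Earlier of the two is 2037-04-21.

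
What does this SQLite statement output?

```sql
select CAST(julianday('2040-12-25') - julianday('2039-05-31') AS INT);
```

0 days remain in May 2039 after the 31st (31 − 31).
Full months from June 2039 through November 2040 contribute their day counts.
Then 25 days into December 2040.
Total: 0 + 30 + 31 + 31 + 30 + 31 + 30 + 31 + 31 + 29 + 31 + 30 + 31 + 30 + 31 + 31 + 30 + 31 + 30 + 25 = 574.

574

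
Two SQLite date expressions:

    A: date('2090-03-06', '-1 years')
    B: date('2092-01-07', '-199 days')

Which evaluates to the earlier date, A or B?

A = 2089-03-06.
B = 2091-06-22.
A is earlier.

A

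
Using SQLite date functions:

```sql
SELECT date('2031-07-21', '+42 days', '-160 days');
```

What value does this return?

Applying '+42 days' to 2031-07-21: counting 42 days forward gives 2031-09-01.
Applying '-160 days' to 2031-09-01: counting 160 days back gives 2031-03-25.

2031-03-25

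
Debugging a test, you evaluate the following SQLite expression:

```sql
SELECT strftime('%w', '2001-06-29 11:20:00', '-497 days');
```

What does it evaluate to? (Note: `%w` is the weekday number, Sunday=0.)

First apply '-497 days': 2001-06-29 11:20:00 → 2000-02-18 11:20:00.
2000-02-18 is a Friday; with Sunday=0 that is 5.

5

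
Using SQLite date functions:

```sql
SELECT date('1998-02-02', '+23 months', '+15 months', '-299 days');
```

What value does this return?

Adding +23 months to 1998-02-02 gives 2000-01-02.
Adding +15 months to 2000-01-02 gives 2001-04-02.
Applying '-299 days' to 2001-04-02: counting 299 days back gives 2000-06-07.

2000-06-07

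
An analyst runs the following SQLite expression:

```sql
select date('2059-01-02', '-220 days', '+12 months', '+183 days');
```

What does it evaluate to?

2059-11-26

Applying '-220 days' to 2059-01-02: counting 220 days back gives 2058-05-27.
Adding +12 months to 2058-05-27 gives 2059-05-27.
Applying '+183 days' to 2059-05-27: counting 183 days forward gives 2059-11-26.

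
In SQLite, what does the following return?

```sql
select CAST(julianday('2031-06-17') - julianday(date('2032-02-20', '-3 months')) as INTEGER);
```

-156

Adding -3 months to 2032-02-20 gives 2031-11-20.
13 days remain in June 2031 after the 17th (30 − 17).
July 2031: 31 days.
August 2031: 31 days.
September 2031: 30 days.
October 2031: 31 days.
Then 20 days into November 2031.
Total: 13 + 31 + 31 + 30 + 31 + 20 = 156.
The subtraction is earlier − later, so the result is −156 → -156.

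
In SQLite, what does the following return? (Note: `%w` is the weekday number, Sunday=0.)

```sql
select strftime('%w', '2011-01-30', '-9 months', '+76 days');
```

First apply '-9 months', '+76 days': 2011-01-30 → 2010-07-15.
2010-07-15 is a Thursday; with Sunday=0 that is 4.

4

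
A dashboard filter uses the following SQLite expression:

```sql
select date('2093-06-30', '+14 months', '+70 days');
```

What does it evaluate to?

2094-11-08

Adding +14 months to 2093-06-30 gives 2094-08-30.
Applying '+70 days' to 2094-08-30: counting 70 days forward gives 2094-11-08.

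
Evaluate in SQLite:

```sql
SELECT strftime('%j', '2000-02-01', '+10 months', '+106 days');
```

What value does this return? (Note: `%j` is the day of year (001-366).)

First apply '+10 months', '+106 days': 2000-02-01 → 2001-03-17.
Day-of-year for 2001-03-17: days since 2001-01-01 inclusive = 76, zero-padded to 076.

076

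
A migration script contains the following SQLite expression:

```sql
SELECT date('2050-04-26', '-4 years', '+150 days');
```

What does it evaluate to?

Adding -4 years to 2050-04-26 gives 2046-04-26.
Applying '+150 days' to 2046-04-26: counting 150 days forward gives 2046-09-23.

2046-09-23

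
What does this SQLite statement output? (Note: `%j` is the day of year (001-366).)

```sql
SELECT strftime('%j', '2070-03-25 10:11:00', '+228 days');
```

312

First apply '+228 days': 2070-03-25 10:11:00 → 2070-11-08 10:11:00.
Day-of-year for 2070-11-08: days since 2070-01-01 inclusive = 312, zero-padded to 312.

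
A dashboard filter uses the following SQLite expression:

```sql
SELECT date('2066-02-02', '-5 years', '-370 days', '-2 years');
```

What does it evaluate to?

2058-01-29

Adding -5 years to 2066-02-02 gives 2061-02-02.
Applying '-370 days' to 2061-02-02: counting 370 days back gives 2060-01-29.
Adding -2 years to 2060-01-29 gives 2058-01-29.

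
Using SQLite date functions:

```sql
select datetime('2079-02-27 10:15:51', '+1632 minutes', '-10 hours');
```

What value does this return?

1632 minutes = 27h 12m; +1632 minutes from 2079-02-27 10:15:51 is 2079-02-28 13:27:51 (crosses midnight).
-10 hours from 2079-02-28 13:27:51 is 2079-02-28 03:27:51.

2079-02-28 03:27:51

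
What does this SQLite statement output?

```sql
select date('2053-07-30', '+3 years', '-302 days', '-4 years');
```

Adding +3 years to 2053-07-30 gives 2056-07-30.
Applying '-302 days' to 2056-07-30: counting 302 days back gives 2055-10-02.
Adding -4 years to 2055-10-02 gives 2051-10-02.

2051-10-02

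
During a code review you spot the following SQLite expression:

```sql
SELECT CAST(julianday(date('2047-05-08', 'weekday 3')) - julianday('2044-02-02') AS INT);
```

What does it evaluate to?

1191

`weekday 3` advances to the next Wednesday; 2047-05-08 is already a Wednesday, so it stays at 2047-05-08.
27 days remain in February 2044 after the 2nd (29 − 2).
Full months from March 2044 through April 2047 contribute their day counts.
Then 8 days into May 2047.
Total: 27 + 31 + 30 + 31 + 30 + 31 + 31 + 30 + 31 + 30 + 31 + 31 + 28 + 31 + 30 + 31 + 30 + 31 + 31 + 30 + 31 + 30 + 31 + 31 + 28 + 31 + 30 + 31 + 30 + 31 + 31 + 30 + 31 + 30 + 31 + 31 + 28 + 31 + 30 + 8 = 1191.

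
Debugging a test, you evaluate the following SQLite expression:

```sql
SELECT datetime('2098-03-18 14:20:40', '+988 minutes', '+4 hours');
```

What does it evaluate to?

988 minutes = 16h 28m; +988 minutes from 2098-03-18 14:20:40 is 2098-03-19 06:48:40 (crosses midnight).
+4 hours from 2098-03-19 06:48:40 is 2098-03-19 10:48:40.

2098-03-19 10:48:40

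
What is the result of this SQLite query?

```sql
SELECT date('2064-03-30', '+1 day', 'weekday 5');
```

2064-04-04

Advancing 1 more day within March lands on 2064-03-31.
`weekday 5` advances to the next Friday; 2064-03-31 is a Monday, so it moves forward to 2064-04-04.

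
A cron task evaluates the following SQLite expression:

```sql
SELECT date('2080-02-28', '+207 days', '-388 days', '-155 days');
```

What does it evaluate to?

2079-03-29

Applying '+207 days' to 2080-02-28: counting 207 days forward gives 2080-09-22.
Applying '-388 days' to 2080-09-22: counting 388 days back gives 2079-08-31.
Applying '-155 days' to 2079-08-31: counting 155 days back gives 2079-03-29.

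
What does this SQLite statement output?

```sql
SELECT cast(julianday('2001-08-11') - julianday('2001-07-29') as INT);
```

13

2 days remain in July 2001 after the 29th (31 − 29).
Then 11 days into August 2001.
Total: 2 + 11 = 13.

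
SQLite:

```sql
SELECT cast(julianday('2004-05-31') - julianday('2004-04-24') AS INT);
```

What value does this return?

37

6 days remain in April 2004 after the 24th (30 − 24).
Then 31 days into May 2004.
Total: 6 + 31 = 37.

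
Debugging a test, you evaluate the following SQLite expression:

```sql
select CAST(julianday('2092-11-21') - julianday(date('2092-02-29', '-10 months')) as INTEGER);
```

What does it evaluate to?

572

Adding -10 months to 2092-02-29 gives 2091-04-29.
1 day remains in April 2091 after the 29th (30 − 29).
Full months from May 2091 through October 2092 contribute their day counts.
Then 21 days into November 2092.
Total: 1 + 31 + 30 + 31 + 31 + 30 + 31 + 30 + 31 + 31 + 29 + 31 + 30 + 31 + 30 + 31 + 31 + 30 + 31 + 21 = 572.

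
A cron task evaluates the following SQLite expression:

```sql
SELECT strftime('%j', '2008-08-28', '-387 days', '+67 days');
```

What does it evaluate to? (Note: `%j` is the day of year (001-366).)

286

First apply '-387 days', '+67 days': 2008-08-28 → 2007-10-13.
Day-of-year for 2007-10-13: days since 2007-01-01 inclusive = 286, zero-padded to 286.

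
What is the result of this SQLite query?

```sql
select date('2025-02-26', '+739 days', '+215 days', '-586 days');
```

2026-03-01

Applying '+739 days' to 2025-02-26: counting 739 days forward gives 2027-03-07.
Applying '+215 days' to 2027-03-07: counting 215 days forward gives 2027-10-08.
Applying '-586 days' to 2027-10-08: counting 586 days back gives 2026-03-01.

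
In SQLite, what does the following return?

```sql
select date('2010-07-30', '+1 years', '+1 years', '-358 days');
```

Adding +1 year to 2010-07-30 gives 2011-07-30.
Adding +1 year to 2011-07-30 gives 2012-07-30.
Applying '-358 days' to 2012-07-30: counting 358 days back gives 2011-08-07.

2011-08-07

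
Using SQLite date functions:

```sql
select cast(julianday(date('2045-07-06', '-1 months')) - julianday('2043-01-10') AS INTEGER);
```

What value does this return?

Adding -1 month to 2045-07-06 gives 2045-06-06.
21 days remain in January 2043 after the 10th (31 − 10).
Full months from February 2043 through May 2045 contribute their day counts.
Then 6 days into June 2045.
Total: 21 + 28 + 31 + 30 + 31 + 30 + 31 + 31 + 30 + 31 + 30 + 31 + 31 + 29 + 31 + 30 + 31 + 30 + 31 + 31 + 30 + 31 + 30 + 31 + 31 + 28 + 31 + 30 + 31 + 6 = 878.

878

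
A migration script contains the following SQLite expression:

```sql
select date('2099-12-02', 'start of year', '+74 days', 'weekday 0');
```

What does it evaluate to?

`start of year` rewinds 2099-12-02 to 2099-01-01.
Applying '+74 days' to 2099-01-01: counting 74 days forward gives 2099-03-16.
`weekday 0` advances to the next Sunday; 2099-03-16 is a Monday, so it moves forward to 2099-03-22.

2099-03-22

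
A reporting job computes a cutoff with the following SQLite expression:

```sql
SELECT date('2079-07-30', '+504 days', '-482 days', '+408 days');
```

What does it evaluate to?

2080-10-02

Applying '+504 days' to 2079-07-30: counting 504 days forward gives 2080-12-15.
Applying '-482 days' to 2080-12-15: counting 482 days back gives 2079-08-21.
Applying '+408 days' to 2079-08-21: counting 408 days forward gives 2080-10-02.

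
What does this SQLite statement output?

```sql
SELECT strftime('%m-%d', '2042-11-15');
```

11-15

`%m-%d` extracts the month-day: 11-15.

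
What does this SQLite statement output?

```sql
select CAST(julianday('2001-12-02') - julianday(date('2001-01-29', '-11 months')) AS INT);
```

642

Adding -11 months to 2001-01-29 gives 2000-02-29.
0 days remain in February 2000 after the 29th (29 − 29).
Full months from March 2000 through November 2001 contribute their day counts.
Then 2 days into December 2001.
Total: 0 + 31 + 30 + 31 + 30 + 31 + 31 + 30 + 31 + 30 + 31 + 31 + 28 + 31 + 30 + 31 + 30 + 31 + 31 + 30 + 31 + 30 + 2 = 642.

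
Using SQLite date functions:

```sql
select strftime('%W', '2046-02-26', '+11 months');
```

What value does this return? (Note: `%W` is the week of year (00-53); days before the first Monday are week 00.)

First apply '+11 months': 2046-02-26 → 2047-01-26.
2047-01-26 is a Saturday. SQLite's %W counts Mondays since the year started; the result is 03.

03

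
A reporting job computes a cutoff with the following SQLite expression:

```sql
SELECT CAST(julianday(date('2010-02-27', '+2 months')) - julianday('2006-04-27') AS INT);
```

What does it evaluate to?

Adding +2 months to 2010-02-27 gives 2010-04-27.
3 days remain in April 2006 after the 27th (30 − 27).
Full months from May 2006 through March 2010 contribute their day counts.
Then 27 days into April 2010.
Total: 3 + 31 + 30 + 31 + 31 + 30 + 31 + 30 + 31 + 31 + 28 + 31 + 30 + 31 + 30 + 31 + 31 + 30 + 31 + 30 + 31 + 31 + 29 + 31 + 30 + 31 + 30 + 31 + 31 + 30 + 31 + 30 + 31 + 31 + 28 + 31 + 30 + 31 + 30 + 31 + 31 + 30 + 31 + 30 + 31 + 31 + 28 + 31 + 27 = 1461.

1461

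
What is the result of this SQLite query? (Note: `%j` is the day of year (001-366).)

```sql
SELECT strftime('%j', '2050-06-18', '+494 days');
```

First apply '+494 days': 2050-06-18 → 2051-10-25.
Day-of-year for 2051-10-25: days since 2051-01-01 inclusive = 298, zero-padded to 298.

298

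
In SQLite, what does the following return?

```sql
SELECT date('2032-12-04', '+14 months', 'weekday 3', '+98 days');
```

2034-05-17

Adding +14 months to 2032-12-04 gives 2034-02-04.
`weekday 3` advances to the next Wednesday; 2034-02-04 is a Saturday, so it moves forward to 2034-02-08.
Applying '+98 days' to 2034-02-08: counting 98 days forward gives 2034-05-17.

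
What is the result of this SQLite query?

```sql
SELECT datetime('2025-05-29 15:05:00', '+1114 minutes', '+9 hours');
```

2025-05-30 18:39:00

1114 minutes = 18h 34m; +1114 minutes from 2025-05-29 15:05:00 is 2025-05-30 09:39:00 (crosses midnight).
+9 hours from 2025-05-30 09:39:00 is 2025-05-30 18:39:00.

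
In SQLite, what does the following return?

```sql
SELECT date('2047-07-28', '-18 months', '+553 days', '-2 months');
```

Adding -18 months to 2047-07-28 gives 2046-01-28.
Applying '+553 days' to 2046-01-28: counting 553 days forward gives 2047-08-04.
Adding -2 months to 2047-08-04 gives 2047-06-04.

2047-06-04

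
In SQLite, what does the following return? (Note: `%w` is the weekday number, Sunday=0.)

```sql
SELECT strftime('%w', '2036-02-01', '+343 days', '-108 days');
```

First apply '+343 days', '-108 days': 2036-02-01 → 2036-09-23.
2036-09-23 is a Tuesday; with Sunday=0 that is 2.

2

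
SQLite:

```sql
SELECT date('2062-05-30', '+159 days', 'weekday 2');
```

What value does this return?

2062-11-07

Applying '+159 days' to 2062-05-30: counting 159 days forward gives 2062-11-05.
`weekday 2` advances to the next Tuesday; 2062-11-05 is a Sunday, so it moves forward to 2062-11-07.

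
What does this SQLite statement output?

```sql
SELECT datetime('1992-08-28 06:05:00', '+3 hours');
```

+3 hours from 1992-08-28 06:05:00 is 1992-08-28 09:05:00.

1992-08-28 09:05:00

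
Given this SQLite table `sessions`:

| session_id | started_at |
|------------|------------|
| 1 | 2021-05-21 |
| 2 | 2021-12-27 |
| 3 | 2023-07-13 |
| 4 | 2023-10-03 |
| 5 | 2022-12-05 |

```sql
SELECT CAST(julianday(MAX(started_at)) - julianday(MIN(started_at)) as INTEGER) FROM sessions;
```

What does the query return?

MIN = 2021-05-21, MAX = 2023-10-03.
10 days remain in May 2021 after the 21st (31 − 21).
Full months from June 2021 through September 2023 contribute their day counts.
Then 3 days into October 2023.
Total: 10 + 30 + 31 + 31 + 30 + 31 + 30 + 31 + 31 + 28 + 31 + 30 + 31 + 30 + 31 + 31 + 30 + 31 + 30 + 31 + 31 + 28 + 31 + 30 + 31 + 30 + 31 + 31 + 30 + 3 = 865.

865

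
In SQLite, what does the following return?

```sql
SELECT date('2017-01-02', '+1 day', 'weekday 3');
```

Advancing 1 more day within January lands on 2017-01-03.
`weekday 3` advances to the next Wednesday; 2017-01-03 is a Tuesday, so it moves forward to 2017-01-04.

2017-01-04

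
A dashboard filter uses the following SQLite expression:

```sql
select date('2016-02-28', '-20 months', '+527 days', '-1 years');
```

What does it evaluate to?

2014-12-07

Adding -20 months to 2016-02-28 gives 2014-06-28.
Applying '+527 days' to 2014-06-28: counting 527 days forward gives 2015-12-07.
Adding -1 year to 2015-12-07 gives 2014-12-07.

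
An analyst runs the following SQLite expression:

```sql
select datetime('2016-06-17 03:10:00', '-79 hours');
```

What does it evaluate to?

2016-06-13 20:10:00

-79 hours from 2016-06-17 03:10:00 is 2016-06-13 20:10:00 (crosses midnight).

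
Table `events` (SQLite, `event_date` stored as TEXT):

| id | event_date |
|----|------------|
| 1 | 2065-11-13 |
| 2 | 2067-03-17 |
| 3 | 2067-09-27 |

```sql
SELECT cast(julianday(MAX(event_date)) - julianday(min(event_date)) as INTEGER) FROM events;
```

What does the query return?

MIN = 2065-11-13, MAX = 2067-09-27.
17 days remain in November 2065 after the 13th (30 − 13).
Full months from December 2065 through August 2067 contribute their day counts.
Then 27 days into September 2067.
Total: 17 + 31 + 31 + 28 + 31 + 30 + 31 + 30 + 31 + 31 + 30 + 31 + 30 + 31 + 31 + 28 + 31 + 30 + 31 + 30 + 31 + 31 + 27 = 683.

683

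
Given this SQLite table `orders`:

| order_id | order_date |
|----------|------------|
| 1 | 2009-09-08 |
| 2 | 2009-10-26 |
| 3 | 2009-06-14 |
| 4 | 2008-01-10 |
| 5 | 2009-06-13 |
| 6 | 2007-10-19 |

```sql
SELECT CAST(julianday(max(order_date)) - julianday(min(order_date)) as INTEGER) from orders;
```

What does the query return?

MIN = 2007-10-19, MAX = 2009-10-26.
12 days remain in October 2007 after the 19th (31 − 19).
Full months from November 2007 through September 2009 contribute their day counts.
Then 26 days into October 2009.
Total: 12 + 30 + 31 + 31 + 29 + 31 + 30 + 31 + 30 + 31 + 31 + 30 + 31 + 30 + 31 + 31 + 28 + 31 + 30 + 31 + 30 + 31 + 31 + 30 + 26 = 738.

738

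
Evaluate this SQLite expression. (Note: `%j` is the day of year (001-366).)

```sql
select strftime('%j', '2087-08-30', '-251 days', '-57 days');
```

299

First apply '-251 days', '-57 days': 2087-08-30 → 2086-10-26.
Day-of-year for 2086-10-26: days since 2086-01-01 inclusive = 299, zero-padded to 299.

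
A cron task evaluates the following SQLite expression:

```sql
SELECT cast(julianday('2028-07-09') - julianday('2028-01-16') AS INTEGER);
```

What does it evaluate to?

175

15 days remain in January 2028 after the 16th (31 − 16).
February 2028: 29 days (leap year).
March 2028: 31 days.
April 2028: 30 days.
May 2028: 31 days.
June 2028: 30 days.
Then 9 days into July 2028.
Total: 15 + 29 + 31 + 30 + 31 + 30 + 9 = 175.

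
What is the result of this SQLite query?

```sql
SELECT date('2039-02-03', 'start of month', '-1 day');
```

2039-01-31

`start of month` rewinds 2039-02-03 to 2039-02-01.
Going back 1 day from 2039-02-01 reaches 2039-01-31 (last day of January, 31 days).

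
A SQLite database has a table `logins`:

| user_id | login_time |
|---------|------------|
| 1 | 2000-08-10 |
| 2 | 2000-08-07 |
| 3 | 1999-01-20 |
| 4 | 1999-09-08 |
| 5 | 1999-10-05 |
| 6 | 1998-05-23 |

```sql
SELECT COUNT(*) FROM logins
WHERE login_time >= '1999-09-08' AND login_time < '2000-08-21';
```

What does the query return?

Rows in [1999-09-08, 2000-08-21): 2000-08-10, 2000-08-07, 1999-09-08, 1999-10-05 → 4 rows.

4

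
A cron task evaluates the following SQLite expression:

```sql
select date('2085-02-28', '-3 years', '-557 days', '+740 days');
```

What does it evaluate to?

2082-08-30

Adding -3 years to 2085-02-28 gives 2082-02-28.
Applying '-557 days' to 2082-02-28: counting 557 days back gives 2080-08-20.
Applying '+740 days' to 2080-08-20: counting 740 days forward gives 2082-08-30.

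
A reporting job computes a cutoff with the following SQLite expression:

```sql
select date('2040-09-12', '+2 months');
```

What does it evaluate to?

Adding +2 months to 2040-09-12 gives 2040-11-12.

2040-11-12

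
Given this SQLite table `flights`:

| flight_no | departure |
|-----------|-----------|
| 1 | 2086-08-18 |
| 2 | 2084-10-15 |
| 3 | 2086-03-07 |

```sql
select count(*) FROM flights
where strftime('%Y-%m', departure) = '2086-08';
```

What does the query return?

1

Rows with year-month 2086-08: 2086-08-18 → 1.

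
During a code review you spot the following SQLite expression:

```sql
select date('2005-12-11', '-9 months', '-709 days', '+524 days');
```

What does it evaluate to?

Adding -9 months to 2005-12-11 gives 2005-03-11.
Applying '-709 days' to 2005-03-11: counting 709 days back gives 2003-04-02.
Applying '+524 days' to 2003-04-02: counting 524 days forward gives 2004-09-07.

2004-09-07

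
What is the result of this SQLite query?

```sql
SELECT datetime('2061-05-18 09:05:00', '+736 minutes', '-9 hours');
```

2061-05-18 12:21:00

736 minutes = 12h 16m; +736 minutes from 2061-05-18 09:05:00 is 2061-05-18 21:21:00.
-9 hours from 2061-05-18 21:21:00 is 2061-05-18 12:21:00.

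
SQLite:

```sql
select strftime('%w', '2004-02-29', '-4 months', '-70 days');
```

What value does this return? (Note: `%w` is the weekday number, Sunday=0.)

First apply '-4 months', '-70 days': 2004-02-29 → 2003-08-20.
2003-08-20 is a Wednesday; with Sunday=0 that is 3.

3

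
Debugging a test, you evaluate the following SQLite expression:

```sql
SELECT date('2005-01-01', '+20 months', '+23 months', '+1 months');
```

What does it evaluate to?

2008-09-01

Adding +20 months to 2005-01-01 gives 2006-09-01.
Adding +23 months to 2006-09-01 gives 2008-08-01.
Adding +1 month to 2008-08-01 gives 2008-09-01.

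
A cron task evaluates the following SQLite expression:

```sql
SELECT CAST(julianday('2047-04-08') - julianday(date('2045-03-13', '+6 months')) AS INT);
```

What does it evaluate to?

572

Adding +6 months to 2045-03-13 gives 2045-09-13.
17 days remain in September 2045 after the 13th (30 − 13).
Full months from October 2045 through March 2047 contribute their day counts.
Then 8 days into April 2047.
Total: 17 + 31 + 30 + 31 + 31 + 28 + 31 + 30 + 31 + 30 + 31 + 31 + 30 + 31 + 30 + 31 + 31 + 28 + 31 + 8 = 572.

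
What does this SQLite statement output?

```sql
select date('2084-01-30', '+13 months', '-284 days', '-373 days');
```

2083-05-15

Adding +13 months to 2084-01-30 targets 2085-02-30. February 2085 has only 28 days, so SQLite normalizes the 2-day overflow forward to 2085-03-02.
Applying '-284 days' to 2085-03-02: counting 284 days back gives 2084-05-22.
Applying '-373 days' to 2084-05-22: counting 373 days back gives 2083-05-15.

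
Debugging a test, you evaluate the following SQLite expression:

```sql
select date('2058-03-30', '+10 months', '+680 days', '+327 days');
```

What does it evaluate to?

Adding +10 months to 2058-03-30 gives 2059-01-30.
Applying '+680 days' to 2059-01-30: counting 680 days forward gives 2060-12-10.
Applying '+327 days' to 2060-12-10: counting 327 days forward gives 2061-11-02.

2061-11-02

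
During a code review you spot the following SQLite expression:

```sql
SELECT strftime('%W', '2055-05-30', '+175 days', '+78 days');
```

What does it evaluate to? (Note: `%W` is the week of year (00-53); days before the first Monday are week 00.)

06

First apply '+175 days', '+78 days': 2055-05-30 → 2056-02-07.
2056-02-07 is a Monday. SQLite's %W counts Mondays since the year started; the result is 06.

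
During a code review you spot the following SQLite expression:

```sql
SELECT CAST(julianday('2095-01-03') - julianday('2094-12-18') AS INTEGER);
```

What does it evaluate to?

13 days remain in December 2094 after the 18th (31 − 18).
Then 3 days into January 2095.
Total: 13 + 3 = 16.

16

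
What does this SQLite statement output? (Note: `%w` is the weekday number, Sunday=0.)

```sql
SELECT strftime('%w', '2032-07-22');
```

4

2032-07-22 is a Thursday; with Sunday=0 that is 4.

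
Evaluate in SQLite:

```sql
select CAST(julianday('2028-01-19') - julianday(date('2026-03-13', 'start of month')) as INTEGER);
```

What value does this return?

689

`start of month` rewinds 2026-03-13 to 2026-03-01.
30 days remain in March 2026 after the 1st (31 − 1).
Full months from April 2026 through December 2027 contribute their day counts.
Then 19 days into January 2028.
Total: 30 + 30 + 31 + 30 + 31 + 31 + 30 + 31 + 30 + 31 + 31 + 28 + 31 + 30 + 31 + 30 + 31 + 31 + 30 + 31 + 30 + 31 + 19 = 689.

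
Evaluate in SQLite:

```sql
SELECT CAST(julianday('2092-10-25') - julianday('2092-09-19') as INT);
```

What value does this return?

11 days remain in September 2092 after the 19th (30 − 19).
Then 25 days into October 2092.
Total: 11 + 25 = 36.

36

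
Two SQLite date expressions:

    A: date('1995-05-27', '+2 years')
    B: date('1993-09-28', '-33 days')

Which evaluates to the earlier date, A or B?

B

A = 1997-05-27.
B = 1993-08-26.
B is earlier.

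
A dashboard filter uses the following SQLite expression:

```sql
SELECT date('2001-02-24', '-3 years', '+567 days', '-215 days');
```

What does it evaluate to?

Adding -3 years to 2001-02-24 gives 1998-02-24.
Applying '+567 days' to 1998-02-24: counting 567 days forward gives 1999-09-14.
Applying '-215 days' to 1999-09-14: counting 215 days back gives 1999-02-11.

1999-02-11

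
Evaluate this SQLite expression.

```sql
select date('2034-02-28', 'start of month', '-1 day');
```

`start of month` rewinds 2034-02-28 to 2034-02-01.
Going back 1 day from 2034-02-01 reaches 2034-01-31 (last day of January, 31 days).

2034-01-31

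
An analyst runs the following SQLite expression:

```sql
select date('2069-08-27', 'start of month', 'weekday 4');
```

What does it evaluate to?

`start of month` rewinds 2069-08-27 to 2069-08-01.
`weekday 4` advances to the next Thursday; 2069-08-01 is already a Thursday, so it stays at 2069-08-01.

2069-08-01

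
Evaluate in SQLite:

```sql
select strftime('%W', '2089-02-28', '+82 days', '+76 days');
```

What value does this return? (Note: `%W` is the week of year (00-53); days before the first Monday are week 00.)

31

First apply '+82 days', '+76 days': 2089-02-28 → 2089-08-05.
2089-08-05 is a Friday. SQLite's %W counts Mondays since the year started; the result is 31.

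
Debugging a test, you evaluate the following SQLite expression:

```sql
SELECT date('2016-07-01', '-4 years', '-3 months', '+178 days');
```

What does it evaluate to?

2012-09-26

Adding -4 years to 2016-07-01 gives 2012-07-01.
Adding -3 months to 2012-07-01 gives 2012-04-01.
Applying '+178 days' to 2012-04-01: counting 178 days forward gives 2012-09-26.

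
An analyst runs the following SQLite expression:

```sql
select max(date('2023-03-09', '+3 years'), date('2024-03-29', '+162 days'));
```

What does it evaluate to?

date('2023-03-09', '+3 years') → 2026-03-09.
date('2024-03-29', '+162 days') → 2024-09-07.
Later of the two is 2026-03-09.

2026-03-09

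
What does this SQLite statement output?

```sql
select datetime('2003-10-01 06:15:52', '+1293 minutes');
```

2003-10-02 03:48:52

1293 minutes = 21h 33m; +1293 minutes from 2003-10-01 06:15:52 is 2003-10-02 03:48:52 (crosses midnight).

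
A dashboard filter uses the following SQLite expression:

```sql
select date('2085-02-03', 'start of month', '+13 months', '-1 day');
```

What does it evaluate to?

2086-02-28

`start of month` rewinds 2085-02-03 to 2085-02-01.
Adding +13 months to 2085-02-01 gives 2086-03-01.
Going back 1 day from 2086-03-01 reaches 2086-02-28 (last day of February, 28 days).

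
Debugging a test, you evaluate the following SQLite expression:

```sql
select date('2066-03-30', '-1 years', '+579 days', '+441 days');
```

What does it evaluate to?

Adding -1 year to 2066-03-30 gives 2065-03-30.
Applying '+579 days' to 2065-03-30: counting 579 days forward gives 2066-10-30.
Applying '+441 days' to 2066-10-30: counting 441 days forward gives 2068-01-14.

2068-01-14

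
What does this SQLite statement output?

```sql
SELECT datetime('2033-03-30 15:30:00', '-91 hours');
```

-91 hours from 2033-03-30 15:30:00 is 2033-03-26 20:30:00 (crosses midnight).

2033-03-26 20:30:00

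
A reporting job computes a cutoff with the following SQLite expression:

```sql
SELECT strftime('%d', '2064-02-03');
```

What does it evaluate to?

`%d` extracts the 2-digit day of month: 03.

03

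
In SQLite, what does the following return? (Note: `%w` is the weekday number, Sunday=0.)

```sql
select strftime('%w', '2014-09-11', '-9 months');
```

3

First apply '-9 months': 2014-09-11 → 2013-12-11.
2013-12-11 is a Wednesday; with Sunday=0 that is 3.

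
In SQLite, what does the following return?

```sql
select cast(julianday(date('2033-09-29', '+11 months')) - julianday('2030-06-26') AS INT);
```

Adding +11 months to 2033-09-29 gives 2034-08-29.
4 days remain in June 2030 after the 26th (30 − 26).
Full months from July 2030 through July 2034 contribute their day counts.
Then 29 days into August 2034.
Total: 4 + 31 + 31 + 30 + 31 + 30 + 31 + 31 + 28 + 31 + 30 + 31 + 30 + 31 + 31 + 30 + 31 + 30 + 31 + 31 + 29 + 31 + 30 + 31 + 30 + 31 + 31 + 30 + 31 + 30 + 31 + 31 + 28 + 31 + 30 + 31 + 30 + 31 + 31 + 30 + 31 + 30 + 31 + 31 + 28 + 31 + 30 + 31 + 30 + 31 + 29 = 1525.

1525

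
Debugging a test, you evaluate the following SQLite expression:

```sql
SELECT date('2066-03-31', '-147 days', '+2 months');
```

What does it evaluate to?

2066-01-04

Applying '-147 days' to 2066-03-31: counting 147 days back gives 2065-11-04.
Adding +2 months to 2065-11-04 gives 2066-01-04.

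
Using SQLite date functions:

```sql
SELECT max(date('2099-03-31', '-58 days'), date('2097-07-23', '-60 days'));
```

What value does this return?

2099-02-01

date('2099-03-31', '-58 days') → 2099-02-01.
date('2097-07-23', '-60 days') → 2097-05-24.
Later of the two is 2099-02-01.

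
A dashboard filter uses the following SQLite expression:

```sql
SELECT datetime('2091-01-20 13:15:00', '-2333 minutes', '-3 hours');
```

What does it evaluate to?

2333 minutes = 38h 53m; -2333 minutes from 2091-01-20 13:15:00 is 2091-01-18 22:22:00 (crosses midnight).
-3 hours from 2091-01-18 22:22:00 is 2091-01-18 19:22:00.

2091-01-18 19:22:00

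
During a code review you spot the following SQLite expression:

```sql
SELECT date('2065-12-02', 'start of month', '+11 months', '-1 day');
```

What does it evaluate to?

2066-10-31

`start of month` rewinds 2065-12-02 to 2065-12-01.
Adding +11 months to 2065-12-01 gives 2066-11-01.
Going back 1 day from 2066-11-01 reaches 2066-10-31 (last day of October, 31 days).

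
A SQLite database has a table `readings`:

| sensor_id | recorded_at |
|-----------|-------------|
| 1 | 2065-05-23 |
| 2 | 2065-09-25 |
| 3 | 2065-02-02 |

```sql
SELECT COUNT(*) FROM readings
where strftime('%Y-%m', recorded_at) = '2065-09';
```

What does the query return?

Rows with year-month 2065-09: 2065-09-25 → 1.

1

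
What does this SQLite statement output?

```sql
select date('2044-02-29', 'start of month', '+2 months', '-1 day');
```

2044-03-31

`start of month` rewinds 2044-02-29 to 2044-02-01.
Adding +2 months to 2044-02-01 gives 2044-04-01.
Going back 1 day from 2044-04-01 reaches 2044-03-31 (last day of March, 31 days).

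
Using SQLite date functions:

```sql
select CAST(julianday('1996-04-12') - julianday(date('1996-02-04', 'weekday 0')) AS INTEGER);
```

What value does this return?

68

`weekday 0` advances to the next Sunday; 1996-02-04 is already a Sunday, so it stays at 1996-02-04.
25 days remain in February 1996 after the 4th (29 − 4).
March 1996: 31 days.
Then 12 days into April 1996.
Total: 25 + 31 + 12 = 68.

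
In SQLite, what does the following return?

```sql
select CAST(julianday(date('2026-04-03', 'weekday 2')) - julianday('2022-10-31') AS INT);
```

1254

`weekday 2` advances to the next Tuesday; 2026-04-03 is a Friday, so it moves forward to 2026-04-07.
0 days remain in October 2022 after the 31st (31 − 31).
Full months from November 2022 through March 2026 contribute their day counts.
Then 7 days into April 2026.
Total: 0 + 30 + 31 + 31 + 28 + 31 + 30 + 31 + 30 + 31 + 31 + 30 + 31 + 30 + 31 + 31 + 29 + 31 + 30 + 31 + 30 + 31 + 31 + 30 + 31 + 30 + 31 + 31 + 28 + 31 + 30 + 31 + 30 + 31 + 31 + 30 + 31 + 30 + 31 + 31 + 28 + 31 + 7 = 1254.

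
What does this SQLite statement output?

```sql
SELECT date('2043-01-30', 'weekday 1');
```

`weekday 1` advances to the next Monday; 2043-01-30 is a Friday, so it moves forward to 2043-02-02.

2043-02-02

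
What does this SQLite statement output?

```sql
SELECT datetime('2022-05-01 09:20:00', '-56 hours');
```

2022-04-29 01:20:00

-56 hours from 2022-05-01 09:20:00 is 2022-04-29 01:20:00 (crosses midnight).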